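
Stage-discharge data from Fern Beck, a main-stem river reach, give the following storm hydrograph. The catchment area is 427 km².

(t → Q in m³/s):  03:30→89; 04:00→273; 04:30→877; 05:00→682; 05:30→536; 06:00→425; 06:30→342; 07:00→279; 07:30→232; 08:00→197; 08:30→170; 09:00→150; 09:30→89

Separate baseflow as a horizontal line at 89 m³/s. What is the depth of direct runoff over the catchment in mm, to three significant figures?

d ≈ 13.4 mm

Direct runoff: 0.0, 184.0, 788.0, 593.0, 447.0, 336.0, 253.0, 190.0, 143.0, 108.0, 81.0, 61.0, 0.0 m³/s; ΣQ_DR = 3184 m³/s.
V = ΣQ_DR · Δt = 3184 × 1800 s = 5.731 × 10^6 m³.
Over A = 427 km², depth = V / A = 13.4 mm.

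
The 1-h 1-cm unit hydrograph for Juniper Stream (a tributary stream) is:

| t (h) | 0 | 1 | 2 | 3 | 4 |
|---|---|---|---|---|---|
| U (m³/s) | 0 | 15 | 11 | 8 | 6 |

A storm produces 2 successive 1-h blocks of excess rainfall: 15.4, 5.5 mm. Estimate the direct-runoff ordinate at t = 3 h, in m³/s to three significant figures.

By discrete convolution, Q_j = Σ (P_i / 10 mm) · U_{j−i}.
At t = 3 h (j=3): Q = (15.4/10)·8 + (5.5/10)·11 = 18.4 m³/s.

Q ≈ 18.4 m³/s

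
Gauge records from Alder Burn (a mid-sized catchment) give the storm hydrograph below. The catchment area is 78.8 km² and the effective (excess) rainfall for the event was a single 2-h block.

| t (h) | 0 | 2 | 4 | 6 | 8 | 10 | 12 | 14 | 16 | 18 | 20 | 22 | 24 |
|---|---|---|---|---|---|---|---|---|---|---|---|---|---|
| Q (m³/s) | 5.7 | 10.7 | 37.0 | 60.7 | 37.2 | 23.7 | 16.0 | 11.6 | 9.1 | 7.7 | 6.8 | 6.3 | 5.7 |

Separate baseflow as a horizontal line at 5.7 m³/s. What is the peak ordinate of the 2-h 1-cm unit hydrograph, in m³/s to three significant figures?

Direct runoff: 0.0, 5.0, 31.3, 55.0, 31.5, 18.0, 10.3, 5.9, 3.4, 2.0, 1.1, 0.6, 0.0 m³/s; ΣQ_DR = 164.1 m³/s, peak = 55.0 m³/s.
Runoff depth d = ΣQ_DR·Δt / A = 164.1 × 7200 / (78.8 km²) = 14.99 mm.
The 1-cm UH is the DRH scaled by (10 mm)/d, so U_p = 55.0 × 10/14.99 = 36.7 m³/s.

U_p ≈ 36.7 m³/s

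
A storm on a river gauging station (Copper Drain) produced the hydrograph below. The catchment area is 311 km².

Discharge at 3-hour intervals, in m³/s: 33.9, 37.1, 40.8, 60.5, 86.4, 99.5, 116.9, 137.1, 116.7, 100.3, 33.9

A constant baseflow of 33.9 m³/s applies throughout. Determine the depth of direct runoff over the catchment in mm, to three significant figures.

d ≈ 17.0 mm

Direct runoff: 0.0, 3.2, 6.9, 26.6, 52.5, 65.6, 83.0, 103.2, 82.8, 66.4, 0.0 m³/s; ΣQ_DR = 490.2 m³/s.
V = ΣQ_DR · Δt = 490.2 × 10800 s = 5.294 × 10^6 m³.
Over A = 311 km², depth = V / A = 17.0 mm.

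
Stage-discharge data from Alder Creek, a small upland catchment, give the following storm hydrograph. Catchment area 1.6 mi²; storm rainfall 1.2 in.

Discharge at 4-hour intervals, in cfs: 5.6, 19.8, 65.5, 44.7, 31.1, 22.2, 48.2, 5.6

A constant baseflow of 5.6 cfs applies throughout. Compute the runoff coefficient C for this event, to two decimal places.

C ≈ 0.64

ΣQ_DR = 197.9 cfs; V = ΣQ_DR·Δt = 2.850 × 10^6 ft³.
Runoff depth d = V / A = 0.7667 in.
C = d / P = 0.7667 / 1.2 = 0.64.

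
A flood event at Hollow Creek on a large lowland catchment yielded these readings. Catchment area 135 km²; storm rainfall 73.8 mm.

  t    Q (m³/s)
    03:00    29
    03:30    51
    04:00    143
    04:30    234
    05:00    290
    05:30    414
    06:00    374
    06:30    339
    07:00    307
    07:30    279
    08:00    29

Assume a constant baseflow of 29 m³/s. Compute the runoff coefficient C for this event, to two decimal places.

ΣQ_DR = 2170 m³/s; V = ΣQ_DR·Δt = 3.906 × 10^6 m³.
Runoff depth d = V / A = 28.93 mm.
C = d / P = 28.93 / 73.8 = 0.39.

C ≈ 0.39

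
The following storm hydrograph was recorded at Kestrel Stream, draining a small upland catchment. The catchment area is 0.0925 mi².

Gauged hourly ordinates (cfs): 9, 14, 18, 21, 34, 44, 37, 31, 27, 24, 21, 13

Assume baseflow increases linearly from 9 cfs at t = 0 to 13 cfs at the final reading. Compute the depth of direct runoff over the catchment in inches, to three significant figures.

d ≈ 2.70 in

Direct runoff: 0.00, 4.64, 8.27, 10.91, 23.55, 33.18, 25.82, 19.45, 15.09, 11.73, 8.36, 0.00 cfs; ΣQ_DR = 161.0 cfs.
V = ΣQ_DR · Δt = 161.0 × 3600 s = 5.796 × 10^5 ft³.
Over A = 0.0925 mi², depth = V / A = 2.70 in.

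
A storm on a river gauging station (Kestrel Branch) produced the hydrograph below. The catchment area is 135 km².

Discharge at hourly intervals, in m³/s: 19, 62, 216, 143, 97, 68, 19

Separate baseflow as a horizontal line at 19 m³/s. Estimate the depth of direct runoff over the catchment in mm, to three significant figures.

d ≈ 13.1 mm

Direct runoff: 0.0, 43.0, 197.0, 124.0, 78.0, 49.0, 0.0 m³/s; ΣQ_DR = 491.0 m³/s.
V = ΣQ_DR · Δt = 491.0 × 3600 s = 1.768 × 10^6 m³.
Over A = 135 km², depth = V / A = 13.1 mm.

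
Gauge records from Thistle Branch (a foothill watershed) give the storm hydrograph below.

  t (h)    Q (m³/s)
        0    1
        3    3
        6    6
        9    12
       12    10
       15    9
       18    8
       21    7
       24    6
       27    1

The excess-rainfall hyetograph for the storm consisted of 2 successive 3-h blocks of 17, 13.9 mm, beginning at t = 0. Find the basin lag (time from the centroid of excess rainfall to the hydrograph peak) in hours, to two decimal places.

t_L ≈ 6.15 h

Centroid of excess rainfall: t_c = Σ P_i·t̄_i / ΣP_i = 2.8495 h (block centres at 1.5, 4.5 h).
Hydrograph peak occurs at t = 9 h, so basin lag t_L = 9 − 2.8495 = 6.15 h.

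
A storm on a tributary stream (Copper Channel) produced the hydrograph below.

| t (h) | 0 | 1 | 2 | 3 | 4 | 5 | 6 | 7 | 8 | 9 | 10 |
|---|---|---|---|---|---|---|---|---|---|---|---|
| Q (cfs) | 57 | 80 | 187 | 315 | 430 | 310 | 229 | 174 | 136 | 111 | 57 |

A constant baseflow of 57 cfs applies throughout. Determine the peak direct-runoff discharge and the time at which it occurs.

Q_p = 373.0 cfs at t = 4 h

Subtracting baseflow gives direct-runoff ordinates: 0.0, 23.0, 130.0, 258.0, 373.0, 253.0, 172.0, 117.0, 79.0, 54.0, 0.0 cfs.
The maximum is 373.0 cfs, occurring at the reading for t = 4 h.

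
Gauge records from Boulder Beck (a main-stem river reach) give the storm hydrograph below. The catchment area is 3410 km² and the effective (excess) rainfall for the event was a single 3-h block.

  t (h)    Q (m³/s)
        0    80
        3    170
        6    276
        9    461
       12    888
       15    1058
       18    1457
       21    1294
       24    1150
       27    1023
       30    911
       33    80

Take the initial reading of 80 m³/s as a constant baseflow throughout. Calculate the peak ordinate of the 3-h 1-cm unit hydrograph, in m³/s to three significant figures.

Direct runoff: 0.0, 90.0, 196.0, 381.0, 808.0, 978.0, 1377.0, 1214.0, 1070.0, 943.0, 831.0, 0.0 m³/s; ΣQ_DR = 7888 m³/s, peak = 1377.0 m³/s.
Runoff depth d = ΣQ_DR·Δt / A = 7888 × 10800 / (3410 km²) = 24.98 mm.
The 1-cm UH is the DRH scaled by (10 mm)/d, so U_p = 1377.0 × 10/24.98 = 551 m³/s.

U_p ≈ 551 m³/s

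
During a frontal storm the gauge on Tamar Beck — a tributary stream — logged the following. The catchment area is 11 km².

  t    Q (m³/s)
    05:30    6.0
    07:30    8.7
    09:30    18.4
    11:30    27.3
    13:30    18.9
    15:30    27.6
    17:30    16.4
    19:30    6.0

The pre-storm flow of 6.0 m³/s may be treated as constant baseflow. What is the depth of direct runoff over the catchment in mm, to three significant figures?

Direct runoff: 0.0, 2.7, 12.4, 21.3, 12.9, 21.6, 10.4, 0.0 m³/s; ΣQ_DR = 81.30 m³/s.
V = ΣQ_DR · Δt = 81.30 × 7200 s = 5.854 × 10^5 m³.
Over A = 11 km², depth = V / A = 53.2 mm.

d ≈ 53.2 mm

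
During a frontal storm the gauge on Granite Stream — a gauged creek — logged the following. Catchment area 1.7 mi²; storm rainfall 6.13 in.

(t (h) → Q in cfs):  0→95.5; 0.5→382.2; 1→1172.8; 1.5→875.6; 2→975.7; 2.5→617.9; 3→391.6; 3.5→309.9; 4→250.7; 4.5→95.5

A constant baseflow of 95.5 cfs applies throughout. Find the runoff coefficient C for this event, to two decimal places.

ΣQ_DR = 4212 cfs; V = ΣQ_DR·Δt = 7.582 × 10^6 ft³.
Runoff depth d = V / A = 1.920 in.
C = d / P = 1.920 / 6.13 = 0.31.

C ≈ 0.31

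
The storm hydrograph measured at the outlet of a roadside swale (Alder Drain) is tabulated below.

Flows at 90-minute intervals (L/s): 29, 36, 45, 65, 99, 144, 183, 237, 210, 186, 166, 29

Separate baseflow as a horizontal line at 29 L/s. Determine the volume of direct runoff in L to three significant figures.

Direct-runoff ordinates (Q − Q_b): 0.0, 7.0, 16.0, 36.0, 70.0, 115.0, 154.0, 208.0, 181.0, 157.0, 137.0, 0.0 L/s.
ΣQ_DR = 1081 L/s.
With Δt = 1.5 h = 5400 s, V = ΣQ_DR · Δt = 1081 × 5400 = 5.84 × 10^6 L.

V ≈ 5.84 × 10^6 L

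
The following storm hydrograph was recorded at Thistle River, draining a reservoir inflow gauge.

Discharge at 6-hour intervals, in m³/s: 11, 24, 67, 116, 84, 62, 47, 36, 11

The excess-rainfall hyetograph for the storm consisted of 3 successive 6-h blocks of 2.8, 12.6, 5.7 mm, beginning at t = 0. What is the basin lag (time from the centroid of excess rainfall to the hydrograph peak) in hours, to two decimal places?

Centroid of excess rainfall: t_c = Σ P_i·t̄_i / ΣP_i = 9.8246 h (block centres at 3, 9, 15 h).
Hydrograph peak occurs at t = 18 h, so basin lag t_L = 18 − 9.8246 = 8.18 h.

t_L ≈ 8.18 h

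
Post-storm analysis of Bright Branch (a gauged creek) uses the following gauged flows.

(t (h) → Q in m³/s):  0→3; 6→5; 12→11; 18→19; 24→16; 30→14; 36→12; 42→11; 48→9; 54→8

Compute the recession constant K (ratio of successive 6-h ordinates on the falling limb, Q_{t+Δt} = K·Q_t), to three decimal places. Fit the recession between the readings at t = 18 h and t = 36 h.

K ≈ 0.858

Using the recession-limb readings at t = 18 h and t = 36 h: Q falls from 19 to 12 m³/s over 3 intervals.
K = (Q₂/Q₁)^(1/3) = (12/19)^(1/3) = 0.858.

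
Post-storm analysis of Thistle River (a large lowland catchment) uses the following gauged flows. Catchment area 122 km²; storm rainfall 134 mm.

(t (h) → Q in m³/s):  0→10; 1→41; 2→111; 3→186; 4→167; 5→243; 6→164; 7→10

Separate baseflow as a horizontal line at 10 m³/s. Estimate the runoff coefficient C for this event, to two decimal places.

C ≈ 0.19

ΣQ_DR = 852.0 m³/s; V = ΣQ_DR·Δt = 3.067 × 10^6 m³.
Runoff depth d = V / A = 25.14 mm.
C = d / P = 25.14 / 134 = 0.19.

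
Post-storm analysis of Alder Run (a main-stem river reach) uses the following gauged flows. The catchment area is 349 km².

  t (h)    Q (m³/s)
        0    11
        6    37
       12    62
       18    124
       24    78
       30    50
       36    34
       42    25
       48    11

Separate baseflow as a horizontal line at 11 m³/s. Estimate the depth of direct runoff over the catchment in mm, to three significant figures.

d ≈ 20.6 mm

Direct runoff: 0.0, 26.0, 51.0, 113.0, 67.0, 39.0, 23.0, 14.0, 0.0 m³/s; ΣQ_DR = 333.0 m³/s.
V = ΣQ_DR · Δt = 333.0 × 21600 s = 7.193 × 10^6 m³.
Over A = 349 km², depth = V / A = 20.6 mm.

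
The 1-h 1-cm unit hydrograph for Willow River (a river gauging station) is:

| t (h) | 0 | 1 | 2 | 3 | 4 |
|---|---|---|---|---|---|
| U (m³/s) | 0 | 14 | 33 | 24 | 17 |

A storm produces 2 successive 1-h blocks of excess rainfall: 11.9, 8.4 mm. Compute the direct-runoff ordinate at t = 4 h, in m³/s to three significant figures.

Q ≈ 40.4 m³/s

By discrete convolution, Q_j = Σ (P_i / 10 mm) · U_{j−i}.
At t = 4 h (j=4): Q = (11.9/10)·17 + (8.4/10)·24 = 40.4 m³/s.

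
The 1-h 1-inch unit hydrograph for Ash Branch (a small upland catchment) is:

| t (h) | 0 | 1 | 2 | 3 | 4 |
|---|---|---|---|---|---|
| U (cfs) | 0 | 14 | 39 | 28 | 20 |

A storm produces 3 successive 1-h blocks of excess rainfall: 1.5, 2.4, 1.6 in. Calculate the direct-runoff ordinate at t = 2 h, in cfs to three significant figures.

Q ≈ 92.1 cfs

By discrete convolution, Q_j = Σ (P_i / 1 in) · U_{j−i}.
At t = 2 h (j=2): Q = (1.5/1)·39 + (2.4/1)·14 + (1.6/1)·0 = 92.1 cfs.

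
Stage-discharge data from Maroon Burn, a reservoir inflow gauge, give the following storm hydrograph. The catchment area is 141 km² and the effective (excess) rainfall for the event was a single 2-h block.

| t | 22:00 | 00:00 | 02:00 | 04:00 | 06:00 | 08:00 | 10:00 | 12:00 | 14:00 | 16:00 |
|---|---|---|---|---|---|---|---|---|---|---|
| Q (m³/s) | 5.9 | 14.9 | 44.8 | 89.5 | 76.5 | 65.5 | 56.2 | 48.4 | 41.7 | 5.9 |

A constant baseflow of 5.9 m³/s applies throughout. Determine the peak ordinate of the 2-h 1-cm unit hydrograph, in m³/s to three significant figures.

Direct runoff: 0.0, 9.0, 38.9, 83.6, 70.6, 59.6, 50.3, 42.5, 35.8, 0.0 m³/s; ΣQ_DR = 390.3 m³/s, peak = 83.6 m³/s.
Runoff depth d = ΣQ_DR·Δt / A = 390.3 × 7200 / (141 km²) = 19.93 mm.
The 1-cm UH is the DRH scaled by (10 mm)/d, so U_p = 83.6 × 10/19.93 = 41.9 m³/s.

U_p ≈ 41.9 m³/s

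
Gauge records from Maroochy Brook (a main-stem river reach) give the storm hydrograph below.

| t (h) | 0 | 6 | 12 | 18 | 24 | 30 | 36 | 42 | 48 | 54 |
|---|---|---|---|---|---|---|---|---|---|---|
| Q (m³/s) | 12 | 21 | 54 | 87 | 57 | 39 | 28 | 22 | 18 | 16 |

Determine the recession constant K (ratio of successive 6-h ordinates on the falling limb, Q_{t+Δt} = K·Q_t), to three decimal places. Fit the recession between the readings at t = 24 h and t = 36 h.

K ≈ 0.701

Using the recession-limb readings at t = 24 h and t = 36 h: Q falls from 57 to 28 m³/s over 2 intervals.
K = (Q₂/Q₁)^(1/2) = (28/57)^(1/2) = 0.701.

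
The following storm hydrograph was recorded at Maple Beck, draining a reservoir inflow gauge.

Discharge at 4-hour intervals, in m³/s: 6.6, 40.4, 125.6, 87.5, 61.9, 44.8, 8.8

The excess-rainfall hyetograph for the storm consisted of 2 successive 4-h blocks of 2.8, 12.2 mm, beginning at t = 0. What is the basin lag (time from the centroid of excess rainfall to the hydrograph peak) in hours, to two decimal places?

Centroid of excess rainfall: t_c = Σ P_i·t̄_i / ΣP_i = 5.2533 h (block centres at 2, 6 h).
Hydrograph peak occurs at t = 8 h, so basin lag t_L = 8 − 5.2533 = 2.75 h.

t_L ≈ 2.75 h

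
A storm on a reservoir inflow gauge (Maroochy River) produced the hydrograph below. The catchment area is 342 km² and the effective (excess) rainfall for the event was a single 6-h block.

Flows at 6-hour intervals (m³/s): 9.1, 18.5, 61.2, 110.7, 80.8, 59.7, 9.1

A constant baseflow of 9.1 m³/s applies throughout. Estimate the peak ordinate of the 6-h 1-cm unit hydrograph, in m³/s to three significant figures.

U_p ≈ 56.4 m³/s

Direct runoff: 0.0, 9.4, 52.1, 101.6, 71.7, 50.6, 0.0 m³/s; ΣQ_DR = 285.4 m³/s, peak = 101.6 m³/s.
Runoff depth d = ΣQ_DR·Δt / A = 285.4 × 21600 / (342 km²) = 18.03 mm.
The 1-cm UH is the DRH scaled by (10 mm)/d, so U_p = 101.6 × 10/18.03 = 56.4 m³/s.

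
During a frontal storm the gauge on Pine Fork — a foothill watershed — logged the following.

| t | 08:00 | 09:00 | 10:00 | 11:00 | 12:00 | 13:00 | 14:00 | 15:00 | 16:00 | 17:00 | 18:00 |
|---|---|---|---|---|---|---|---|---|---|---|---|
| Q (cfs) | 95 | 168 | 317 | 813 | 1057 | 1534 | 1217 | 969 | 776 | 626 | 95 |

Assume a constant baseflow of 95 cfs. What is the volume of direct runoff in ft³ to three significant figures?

V ≈ 2.38 × 10^7 ft³

Direct-runoff ordinates (Q − Q_b): 0.0, 73.0, 222.0, 718.0, 962.0, 1439.0, 1122.0, 874.0, 681.0, 531.0, 0.0 cfs.
ΣQ_DR = 6622 cfs.
With Δt = 1 h = 3600 s, V = ΣQ_DR · Δt = 6622 × 3600 = 2.38 × 10^7 ft³.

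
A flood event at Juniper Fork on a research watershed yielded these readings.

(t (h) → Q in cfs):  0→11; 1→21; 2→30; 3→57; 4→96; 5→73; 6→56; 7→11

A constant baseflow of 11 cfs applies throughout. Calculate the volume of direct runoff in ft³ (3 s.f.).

V ≈ 9.61 × 10^5 ft³

Direct-runoff ordinates (Q − Q_b): 0.0, 10.0, 19.0, 46.0, 85.0, 62.0, 45.0, 0.0 cfs.
ΣQ_DR = 267.0 cfs.
With Δt = 1 h = 3600 s, V = ΣQ_DR · Δt = 267.0 × 3600 = 9.61 × 10^5 ft³.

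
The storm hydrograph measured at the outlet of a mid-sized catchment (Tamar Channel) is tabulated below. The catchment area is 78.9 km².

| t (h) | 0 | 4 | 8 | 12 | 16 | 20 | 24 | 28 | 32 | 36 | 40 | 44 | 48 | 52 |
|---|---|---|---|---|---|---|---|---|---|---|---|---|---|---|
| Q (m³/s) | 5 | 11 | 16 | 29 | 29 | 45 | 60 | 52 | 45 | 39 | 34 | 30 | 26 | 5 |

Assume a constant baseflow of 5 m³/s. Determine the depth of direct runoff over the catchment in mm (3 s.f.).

Direct runoff: 0.0, 6.0, 11.0, 24.0, 24.0, 40.0, 55.0, 47.0, 40.0, 34.0, 29.0, 25.0, 21.0, 0.0 m³/s; ΣQ_DR = 356.0 m³/s.
V = ΣQ_DR · Δt = 356.0 × 14400 s = 5.126 × 10^6 m³.
Over A = 78.9 km², depth = V / A = 65.0 mm.

d ≈ 65.0 mm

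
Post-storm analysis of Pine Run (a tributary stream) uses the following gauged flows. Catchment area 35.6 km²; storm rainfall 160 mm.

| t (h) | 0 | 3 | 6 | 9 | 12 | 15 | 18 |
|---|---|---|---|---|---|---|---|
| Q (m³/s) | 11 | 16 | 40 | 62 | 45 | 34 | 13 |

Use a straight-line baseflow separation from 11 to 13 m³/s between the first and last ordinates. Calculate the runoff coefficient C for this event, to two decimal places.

ΣQ_DR = 137.0 m³/s; V = ΣQ_DR·Δt = 1.480 × 10^6 m³.
Runoff depth d = V / A = 41.56 mm.
C = d / P = 41.56 / 160 = 0.26.

C ≈ 0.26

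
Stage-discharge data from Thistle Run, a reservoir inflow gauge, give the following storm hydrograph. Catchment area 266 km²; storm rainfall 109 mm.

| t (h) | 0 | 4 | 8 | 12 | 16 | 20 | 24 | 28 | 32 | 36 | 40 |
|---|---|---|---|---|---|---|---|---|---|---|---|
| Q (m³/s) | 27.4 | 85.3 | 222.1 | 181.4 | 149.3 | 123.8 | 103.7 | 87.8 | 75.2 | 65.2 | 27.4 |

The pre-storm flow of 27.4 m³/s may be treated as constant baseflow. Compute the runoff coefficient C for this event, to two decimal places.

C ≈ 0.42

ΣQ_DR = 847.2 m³/s; V = ΣQ_DR·Δt = 1.220 × 10^7 m³.
Runoff depth d = V / A = 45.86 mm.
C = d / P = 45.86 / 109 = 0.42.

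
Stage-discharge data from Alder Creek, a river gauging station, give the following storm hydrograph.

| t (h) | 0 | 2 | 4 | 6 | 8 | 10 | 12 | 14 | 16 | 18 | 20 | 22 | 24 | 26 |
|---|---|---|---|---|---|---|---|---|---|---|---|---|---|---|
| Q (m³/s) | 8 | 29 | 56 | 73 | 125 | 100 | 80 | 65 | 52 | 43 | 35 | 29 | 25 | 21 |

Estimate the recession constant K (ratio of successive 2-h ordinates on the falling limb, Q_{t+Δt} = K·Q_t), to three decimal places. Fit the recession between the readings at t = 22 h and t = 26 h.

K ≈ 0.851

Using the recession-limb readings at t = 22 h and t = 26 h: Q falls from 29 to 21 m³/s over 2 intervals.
K = (Q₂/Q₁)^(1/2) = (21/29)^(1/2) = 0.851.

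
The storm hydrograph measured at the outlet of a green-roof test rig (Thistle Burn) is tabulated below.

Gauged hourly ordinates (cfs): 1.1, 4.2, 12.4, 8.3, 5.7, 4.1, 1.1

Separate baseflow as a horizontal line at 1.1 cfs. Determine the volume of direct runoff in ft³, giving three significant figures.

V ≈ 1.05 × 10^5 ft³

Direct-runoff ordinates (Q − Q_b): 0.0, 3.1, 11.3, 7.2, 4.6, 3.0, 0.0 cfs.
ΣQ_DR = 29.20 cfs.
With Δt = 1 h = 3600 s, V = ΣQ_DR · Δt = 29.20 × 3600 = 1.05 × 10^5 ft³.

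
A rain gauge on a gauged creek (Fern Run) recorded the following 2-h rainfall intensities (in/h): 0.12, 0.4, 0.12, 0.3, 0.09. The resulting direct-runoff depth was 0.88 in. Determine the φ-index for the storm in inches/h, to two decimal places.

φ ≈ 0.13 in/h

Only the 2 blocks with intensity above φ contribute runoff: 0.4, 0.3 in/h.
Σ(I−φ)·Δt = d  ⇒  (0.4+0.3 − 2φ)·2 = 0.88
φ = (0.7000 − 0.88/2) / 2 = 0.13 in/h.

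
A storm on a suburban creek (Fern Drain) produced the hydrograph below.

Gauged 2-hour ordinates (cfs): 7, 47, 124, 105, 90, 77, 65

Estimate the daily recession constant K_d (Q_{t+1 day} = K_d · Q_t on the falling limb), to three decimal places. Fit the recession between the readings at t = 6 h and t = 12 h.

K_d ≈ 0.147

Between t = 6 h and t = 12 h the flow falls from 105 to 65 cfs over 3×2 h = 6 h.
Per-interval ratio K = (65/105)^(1/3) = 0.8523; K_d = K^(24/2) = 0.147.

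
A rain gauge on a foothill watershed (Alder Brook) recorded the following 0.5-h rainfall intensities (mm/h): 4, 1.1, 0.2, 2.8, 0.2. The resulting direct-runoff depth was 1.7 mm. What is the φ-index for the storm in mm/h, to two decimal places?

Only the 2 blocks with intensity above φ contribute runoff: 4, 2.8 mm/h.
Σ(I−φ)·Δt = d  ⇒  (4+2.8 − 2φ)·0.5 = 1.7
φ = (6.800 − 1.7/0.5) / 2 = 1.70 mm/h.

φ ≈ 1.70 mm/h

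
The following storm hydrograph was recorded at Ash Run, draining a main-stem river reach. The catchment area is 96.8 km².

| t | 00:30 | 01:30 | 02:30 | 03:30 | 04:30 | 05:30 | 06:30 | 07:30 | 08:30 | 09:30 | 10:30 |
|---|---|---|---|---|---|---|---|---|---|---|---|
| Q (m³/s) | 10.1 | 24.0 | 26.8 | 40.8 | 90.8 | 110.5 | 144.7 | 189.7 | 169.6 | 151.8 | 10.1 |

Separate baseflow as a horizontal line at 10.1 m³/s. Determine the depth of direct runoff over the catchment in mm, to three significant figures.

Direct runoff: 0.0, 13.9, 16.7, 30.7, 80.7, 100.4, 134.6, 179.6, 159.5, 141.7, 0.0 m³/s; ΣQ_DR = 857.8 m³/s.
V = ΣQ_DR · Δt = 857.8 × 3600 s = 3.088 × 10^6 m³.
Over A = 96.8 km², depth = V / A = 31.9 mm.

d ≈ 31.9 mm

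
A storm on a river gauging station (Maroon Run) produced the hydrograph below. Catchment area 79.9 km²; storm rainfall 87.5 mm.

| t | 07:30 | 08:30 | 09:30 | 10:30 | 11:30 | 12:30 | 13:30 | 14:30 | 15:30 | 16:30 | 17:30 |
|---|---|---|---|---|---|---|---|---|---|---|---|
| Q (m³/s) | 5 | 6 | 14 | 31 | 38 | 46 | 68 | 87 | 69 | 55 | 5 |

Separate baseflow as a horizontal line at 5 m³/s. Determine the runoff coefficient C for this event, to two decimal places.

C ≈ 0.19

ΣQ_DR = 369.0 m³/s; V = ΣQ_DR·Δt = 1.328 × 10^6 m³.
Runoff depth d = V / A = 16.63 mm.
C = d / P = 16.63 / 87.5 = 0.19.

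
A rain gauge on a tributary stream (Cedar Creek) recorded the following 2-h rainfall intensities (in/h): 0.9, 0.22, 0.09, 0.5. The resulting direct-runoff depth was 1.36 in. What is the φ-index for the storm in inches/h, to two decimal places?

φ ≈ 0.36 in/h

Only the 2 blocks with intensity above φ contribute runoff: 0.9, 0.5 in/h.
Σ(I−φ)·Δt = d  ⇒  (0.9+0.5 − 2φ)·2 = 1.36
φ = (1.400 − 1.36/2) / 2 = 0.36 in/h.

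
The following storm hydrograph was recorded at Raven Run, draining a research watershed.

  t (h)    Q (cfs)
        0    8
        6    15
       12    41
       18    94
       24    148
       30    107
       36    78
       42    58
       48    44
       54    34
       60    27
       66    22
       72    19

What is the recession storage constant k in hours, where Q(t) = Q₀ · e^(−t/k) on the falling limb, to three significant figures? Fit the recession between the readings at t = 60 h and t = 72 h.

On the falling limb, Q drops from 27 to 19 cfs between t = 60 h and t = 72 h (Δt = 12 h).
k = −Δt / ln(Q₂/Q₁) = −12 / ln(19/27) = 34.1 h.

k ≈ 34.1 h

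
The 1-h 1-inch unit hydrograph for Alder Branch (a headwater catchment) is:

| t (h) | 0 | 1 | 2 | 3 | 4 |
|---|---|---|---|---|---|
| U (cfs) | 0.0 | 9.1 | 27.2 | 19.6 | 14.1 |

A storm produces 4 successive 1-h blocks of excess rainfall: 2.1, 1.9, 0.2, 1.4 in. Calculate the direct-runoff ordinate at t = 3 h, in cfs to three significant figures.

Q ≈ 94.7 cfs

By discrete convolution, Q_j = Σ (P_i / 1 in) · U_{j−i}.
At t = 3 h (j=3): Q = (2.1/1)·19.6 + (1.9/1)·27.2 + (0.2/1)·9.1 + (1.4/1)·0.0 = 94.7 cfs.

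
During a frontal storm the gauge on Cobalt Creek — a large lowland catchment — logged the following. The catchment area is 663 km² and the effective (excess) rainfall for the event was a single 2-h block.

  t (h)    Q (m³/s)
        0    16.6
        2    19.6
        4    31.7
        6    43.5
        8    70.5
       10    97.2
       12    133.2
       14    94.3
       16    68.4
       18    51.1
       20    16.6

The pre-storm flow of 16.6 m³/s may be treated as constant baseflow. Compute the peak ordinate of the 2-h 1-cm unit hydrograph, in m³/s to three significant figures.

U_p ≈ 233 m³/s

Direct runoff: 0.0, 3.0, 15.1, 26.9, 53.9, 80.6, 116.6, 77.7, 51.8, 34.5, 0.0 m³/s; ΣQ_DR = 460.1 m³/s, peak = 116.6 m³/s.
Runoff depth d = ΣQ_DR·Δt / A = 460.1 × 7200 / (663 km²) = 4.997 mm.
The 1-cm UH is the DRH scaled by (10 mm)/d, so U_p = 116.6 × 10/4.997 = 233 m³/s.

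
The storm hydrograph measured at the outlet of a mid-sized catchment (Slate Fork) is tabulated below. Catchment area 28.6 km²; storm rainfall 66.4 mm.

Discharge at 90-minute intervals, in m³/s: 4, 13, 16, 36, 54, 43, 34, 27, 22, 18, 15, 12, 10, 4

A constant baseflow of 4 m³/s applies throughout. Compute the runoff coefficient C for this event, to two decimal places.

C ≈ 0.72

ΣQ_DR = 252.0 m³/s; V = ΣQ_DR·Δt = 1.361 × 10^6 m³.
Runoff depth d = V / A = 47.58 mm.
C = d / P = 47.58 / 66.4 = 0.72.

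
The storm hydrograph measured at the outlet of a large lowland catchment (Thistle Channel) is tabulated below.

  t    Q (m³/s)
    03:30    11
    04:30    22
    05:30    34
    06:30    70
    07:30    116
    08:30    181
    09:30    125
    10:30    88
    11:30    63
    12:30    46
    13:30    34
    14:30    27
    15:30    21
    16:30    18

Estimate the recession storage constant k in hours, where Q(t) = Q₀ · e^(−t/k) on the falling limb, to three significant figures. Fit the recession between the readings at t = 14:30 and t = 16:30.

k ≈ 4.93 h

On the falling limb, Q drops from 27 to 18 m³/s between t = 14:30 and t = 16:30 (Δt = 2 h).
k = −Δt / ln(Q₂/Q₁) = −2 / ln(18/27) = 4.93 h.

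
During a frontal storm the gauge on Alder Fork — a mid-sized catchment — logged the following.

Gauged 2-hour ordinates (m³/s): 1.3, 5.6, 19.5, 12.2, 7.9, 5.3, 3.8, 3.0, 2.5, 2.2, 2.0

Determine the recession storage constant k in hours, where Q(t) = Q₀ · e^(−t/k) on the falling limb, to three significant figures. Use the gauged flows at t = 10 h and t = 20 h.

On the falling limb, Q drops from 5.3 to 2.0 m³/s between t = 10 h and t = 20 h (Δt = 10 h).
k = −Δt / ln(Q₂/Q₁) = −10 / ln(2.0/5.3) = 10.3 h.

k ≈ 10.3 h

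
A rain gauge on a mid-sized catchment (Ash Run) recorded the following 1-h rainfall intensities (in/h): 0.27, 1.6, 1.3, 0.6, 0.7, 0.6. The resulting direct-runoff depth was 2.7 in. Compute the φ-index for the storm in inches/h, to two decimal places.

Only the 5 blocks with intensity above φ contribute runoff: 1.6, 1.3, 0.6, 0.7, 0.6 in/h.
Σ(I−φ)·Δt = d  ⇒  (1.6+1.3+0.6+0.7+0.6 − 5φ)·1 = 2.7
φ = (4.800 − 2.7/1) / 5 = 0.42 in/h.

φ ≈ 0.42 in/h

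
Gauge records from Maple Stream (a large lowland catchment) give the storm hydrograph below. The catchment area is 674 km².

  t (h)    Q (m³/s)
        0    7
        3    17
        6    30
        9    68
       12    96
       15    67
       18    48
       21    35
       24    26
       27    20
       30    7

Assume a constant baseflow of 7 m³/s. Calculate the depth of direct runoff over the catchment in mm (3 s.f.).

d ≈ 5.51 mm

Direct runoff: 0.0, 10.0, 23.0, 61.0, 89.0, 60.0, 41.0, 28.0, 19.0, 13.0, 0.0 m³/s; ΣQ_DR = 344.0 m³/s.
V = ΣQ_DR · Δt = 344.0 × 10800 s = 3.715 × 10^6 m³.
Over A = 674 km², depth = V / A = 5.51 mm.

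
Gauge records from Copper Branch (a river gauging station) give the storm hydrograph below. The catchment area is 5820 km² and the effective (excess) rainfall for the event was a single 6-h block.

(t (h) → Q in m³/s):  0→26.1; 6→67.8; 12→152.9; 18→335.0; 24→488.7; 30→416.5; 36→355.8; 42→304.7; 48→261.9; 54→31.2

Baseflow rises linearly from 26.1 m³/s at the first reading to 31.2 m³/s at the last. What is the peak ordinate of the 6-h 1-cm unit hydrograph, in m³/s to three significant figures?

U_p ≈ 576 m³/s

Direct runoff: 0.00, 41.13, 125.67, 307.20, 460.33, 387.57, 326.30, 274.63, 231.27, 0.00 m³/s; ΣQ_DR = 2154 m³/s, peak = 460.33 m³/s.
Runoff depth d = ΣQ_DR·Δt / A = 2154 × 21600 / (5820 km²) = 7.995 mm.
The 1-cm UH is the DRH scaled by (10 mm)/d, so U_p = 460.33 × 10/7.995 = 576 m³/s.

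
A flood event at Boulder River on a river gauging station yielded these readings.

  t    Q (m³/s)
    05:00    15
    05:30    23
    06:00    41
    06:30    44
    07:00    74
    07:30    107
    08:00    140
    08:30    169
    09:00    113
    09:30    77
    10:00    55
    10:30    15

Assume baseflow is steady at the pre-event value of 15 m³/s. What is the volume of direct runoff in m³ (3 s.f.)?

Direct-runoff ordinates (Q − Q_b): 0.0, 8.0, 26.0, 29.0, 59.0, 92.0, 125.0, 154.0, 98.0, 62.0, 40.0, 0.0 m³/s.
ΣQ_DR = 693.0 m³/s.
With Δt = 0.5 h = 1800 s, V = ΣQ_DR · Δt = 693.0 × 1800 = 1.25 × 10^6 m³.

V ≈ 1.25 × 10^6 m³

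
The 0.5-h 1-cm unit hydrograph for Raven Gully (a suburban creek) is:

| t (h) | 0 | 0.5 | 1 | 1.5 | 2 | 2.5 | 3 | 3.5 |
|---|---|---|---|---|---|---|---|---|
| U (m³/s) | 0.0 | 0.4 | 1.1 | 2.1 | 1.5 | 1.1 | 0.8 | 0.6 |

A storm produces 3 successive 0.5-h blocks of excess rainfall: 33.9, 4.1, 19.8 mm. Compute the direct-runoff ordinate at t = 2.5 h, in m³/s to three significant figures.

Q ≈ 8.50 m³/s

By discrete convolution, Q_j = Σ (P_i / 10 mm) · U_{j−i}.
At t = 2.5 h (j=5): Q = (33.9/10)·1.1 + (4.1/10)·1.5 + (19.8/10)·2.1 = 8.50 m³/s.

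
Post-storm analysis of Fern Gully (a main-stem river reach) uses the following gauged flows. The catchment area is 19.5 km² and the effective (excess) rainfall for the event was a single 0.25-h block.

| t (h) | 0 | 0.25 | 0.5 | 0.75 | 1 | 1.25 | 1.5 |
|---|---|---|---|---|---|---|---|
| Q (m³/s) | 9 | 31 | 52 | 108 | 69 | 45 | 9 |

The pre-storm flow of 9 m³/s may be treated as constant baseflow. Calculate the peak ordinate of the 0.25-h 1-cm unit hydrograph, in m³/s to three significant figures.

Direct runoff: 0.0, 22.0, 43.0, 99.0, 60.0, 36.0, 0.0 m³/s; ΣQ_DR = 260.0 m³/s, peak = 99.0 m³/s.
Runoff depth d = ΣQ_DR·Δt / A = 260.0 × 900 / (19.5 km²) = 12.00 mm.
The 1-cm UH is the DRH scaled by (10 mm)/d, so U_p = 99.0 × 10/12.00 = 82.5 m³/s.

U_p ≈ 82.5 m³/s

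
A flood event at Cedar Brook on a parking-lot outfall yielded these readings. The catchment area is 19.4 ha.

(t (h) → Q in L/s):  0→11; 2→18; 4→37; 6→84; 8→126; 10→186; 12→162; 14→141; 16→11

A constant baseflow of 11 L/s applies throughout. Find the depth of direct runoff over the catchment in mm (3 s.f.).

Direct runoff: 0.0, 7.0, 26.0, 73.0, 115.0, 175.0, 151.0, 130.0, 0.0 L/s; ΣQ_DR = 677.0 L/s.
V = ΣQ_DR · Δt = 677.0 × 7200 s = 4.874 × 10^6 L.
Over A = 19.4 ha, depth = V / A = 25.1 mm.

d ≈ 25.1 mm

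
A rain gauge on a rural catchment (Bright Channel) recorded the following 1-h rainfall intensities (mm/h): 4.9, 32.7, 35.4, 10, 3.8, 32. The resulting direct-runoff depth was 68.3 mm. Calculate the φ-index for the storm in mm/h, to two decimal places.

Only the 3 blocks with intensity above φ contribute runoff: 32.7, 35.4, 32 mm/h.
Σ(I−φ)·Δt = d  ⇒  (32.7+35.4+32 − 3φ)·1 = 68.3
φ = (100.1 − 68.3/1) / 3 = 10.60 mm/h.

φ ≈ 10.60 mm/h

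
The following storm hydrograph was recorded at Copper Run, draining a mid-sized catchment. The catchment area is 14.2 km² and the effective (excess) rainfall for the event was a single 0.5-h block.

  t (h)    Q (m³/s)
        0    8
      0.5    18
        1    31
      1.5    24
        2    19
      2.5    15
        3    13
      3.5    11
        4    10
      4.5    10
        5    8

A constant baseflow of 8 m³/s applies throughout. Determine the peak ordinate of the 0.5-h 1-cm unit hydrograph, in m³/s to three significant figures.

Direct runoff: 0.0, 10.0, 23.0, 16.0, 11.0, 7.0, 5.0, 3.0, 2.0, 2.0, 0.0 m³/s; ΣQ_DR = 79.00 m³/s, peak = 23.0 m³/s.
Runoff depth d = ΣQ_DR·Δt / A = 79.00 × 1800 / (14.2 km²) = 10.01 mm.
The 1-cm UH is the DRH scaled by (10 mm)/d, so U_p = 23.0 × 10/10.01 = 23.0 m³/s.

U_p ≈ 23.0 m³/s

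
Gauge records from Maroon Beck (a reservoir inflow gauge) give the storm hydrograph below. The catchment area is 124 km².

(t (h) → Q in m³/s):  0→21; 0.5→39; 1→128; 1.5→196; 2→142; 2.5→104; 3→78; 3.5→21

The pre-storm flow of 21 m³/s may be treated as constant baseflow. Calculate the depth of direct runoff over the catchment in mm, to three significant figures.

d ≈ 8.14 mm

Direct runoff: 0.0, 18.0, 107.0, 175.0, 121.0, 83.0, 57.0, 0.0 m³/s; ΣQ_DR = 561.0 m³/s.
V = ΣQ_DR · Δt = 561.0 × 1800 s = 1.010 × 10^6 m³.
Over A = 124 km², depth = V / A = 8.14 mm.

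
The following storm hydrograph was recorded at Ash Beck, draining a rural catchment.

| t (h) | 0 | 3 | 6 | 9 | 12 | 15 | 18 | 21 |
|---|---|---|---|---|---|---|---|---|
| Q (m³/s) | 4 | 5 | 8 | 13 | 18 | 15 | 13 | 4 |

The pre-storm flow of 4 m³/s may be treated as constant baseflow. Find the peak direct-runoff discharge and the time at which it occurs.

Q_p = 14.0 m³/s at t = 12 h

Subtracting baseflow gives direct-runoff ordinates: 0.0, 1.0, 4.0, 9.0, 14.0, 11.0, 9.0, 0.0 m³/s.
The maximum is 14.0 m³/s, occurring at the reading for t = 12 h.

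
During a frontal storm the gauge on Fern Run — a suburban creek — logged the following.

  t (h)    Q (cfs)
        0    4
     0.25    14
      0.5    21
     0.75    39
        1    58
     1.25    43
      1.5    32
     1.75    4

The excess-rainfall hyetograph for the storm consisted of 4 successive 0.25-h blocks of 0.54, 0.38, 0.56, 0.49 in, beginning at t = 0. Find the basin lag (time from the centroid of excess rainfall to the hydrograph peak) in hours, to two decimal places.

t_L ≈ 0.50 h

Centroid of excess rainfall: t_c = Σ P_i·t̄_i / ΣP_i = 0.5019 h (block centres at 0.125, 0.375, 0.625, 0.875 h).
Hydrograph peak occurs at t = 1 h, so basin lag t_L = 1 − 0.5019 = 0.50 h.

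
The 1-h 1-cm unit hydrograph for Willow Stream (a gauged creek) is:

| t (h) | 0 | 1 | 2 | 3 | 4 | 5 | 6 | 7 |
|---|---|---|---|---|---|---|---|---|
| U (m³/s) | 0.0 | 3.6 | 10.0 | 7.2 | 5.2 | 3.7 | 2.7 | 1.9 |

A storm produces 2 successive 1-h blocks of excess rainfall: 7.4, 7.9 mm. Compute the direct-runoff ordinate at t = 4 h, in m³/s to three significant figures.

By discrete convolution, Q_j = Σ (P_i / 10 mm) · U_{j−i}.
At t = 4 h (j=4): Q = (7.4/10)·5.2 + (7.9/10)·7.2 = 9.54 m³/s.

Q ≈ 9.54 m³/s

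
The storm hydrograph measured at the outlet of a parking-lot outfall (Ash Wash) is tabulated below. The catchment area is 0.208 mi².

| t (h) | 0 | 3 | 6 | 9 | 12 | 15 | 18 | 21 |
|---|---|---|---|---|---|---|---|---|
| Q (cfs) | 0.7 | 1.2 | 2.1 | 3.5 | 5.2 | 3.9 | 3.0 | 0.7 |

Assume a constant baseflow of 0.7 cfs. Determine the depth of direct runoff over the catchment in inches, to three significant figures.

Direct runoff: 0.0, 0.5, 1.4, 2.8, 4.5, 3.2, 2.3, 0.0 cfs; ΣQ_DR = 14.70 cfs.
V = ΣQ_DR · Δt = 14.70 × 10800 s = 1.588 × 10^5 ft³.
Over A = 0.208 mi², depth = V / A = 0.329 in.

d ≈ 0.329 in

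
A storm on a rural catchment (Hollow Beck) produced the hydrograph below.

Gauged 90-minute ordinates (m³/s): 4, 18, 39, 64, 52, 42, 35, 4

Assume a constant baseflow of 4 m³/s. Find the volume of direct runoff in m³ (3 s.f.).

V ≈ 1.22 × 10^6 m³

Direct-runoff ordinates (Q − Q_b): 0.0, 14.0, 35.0, 60.0, 48.0, 38.0, 31.0, 0.0 m³/s.
ΣQ_DR = 226.0 m³/s.
With Δt = 1.5 h = 5400 s, V = ΣQ_DR · Δt = 226.0 × 5400 = 1.22 × 10^6 m³.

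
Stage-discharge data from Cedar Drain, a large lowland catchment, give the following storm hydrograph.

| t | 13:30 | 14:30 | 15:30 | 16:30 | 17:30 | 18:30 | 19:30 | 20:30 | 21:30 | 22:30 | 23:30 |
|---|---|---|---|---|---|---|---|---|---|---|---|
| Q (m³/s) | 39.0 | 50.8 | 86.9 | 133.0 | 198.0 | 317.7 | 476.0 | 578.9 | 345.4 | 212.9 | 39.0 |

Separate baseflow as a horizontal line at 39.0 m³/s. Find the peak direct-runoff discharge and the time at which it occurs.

Subtracting baseflow gives direct-runoff ordinates: 0.0, 11.8, 47.9, 94.0, 159.0, 278.7, 437.0, 539.9, 306.4, 173.9, 0.0 m³/s.
The maximum is 539.9 m³/s, occurring at the reading for t = 20:30.

Q_p = 539.9 m³/s at t = 20:30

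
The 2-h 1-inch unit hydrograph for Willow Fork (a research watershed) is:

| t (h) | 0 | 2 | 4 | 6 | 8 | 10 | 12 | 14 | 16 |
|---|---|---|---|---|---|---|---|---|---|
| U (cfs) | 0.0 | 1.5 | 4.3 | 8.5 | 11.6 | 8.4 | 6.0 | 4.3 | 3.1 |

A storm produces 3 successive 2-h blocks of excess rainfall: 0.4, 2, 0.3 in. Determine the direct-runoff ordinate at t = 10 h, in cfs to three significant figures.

Q ≈ 29.1 cfs

By discrete convolution, Q_j = Σ (P_i / 1 in) · U_{j−i}.
At t = 10 h (j=5): Q = (0.4/1)·8.4 + (2/1)·11.6 + (0.3/1)·8.5 = 29.1 cfs.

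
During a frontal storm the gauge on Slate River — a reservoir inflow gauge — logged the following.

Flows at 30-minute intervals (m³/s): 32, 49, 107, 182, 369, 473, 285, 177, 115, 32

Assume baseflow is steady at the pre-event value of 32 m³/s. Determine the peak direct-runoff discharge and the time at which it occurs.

Subtracting baseflow gives direct-runoff ordinates: 0.0, 17.0, 75.0, 150.0, 337.0, 441.0, 253.0, 145.0, 83.0, 0.0 m³/s.
The maximum is 441.0 m³/s, occurring at the reading for t = 2.5 h.

Q_p = 441.0 m³/s at t = 2.5 h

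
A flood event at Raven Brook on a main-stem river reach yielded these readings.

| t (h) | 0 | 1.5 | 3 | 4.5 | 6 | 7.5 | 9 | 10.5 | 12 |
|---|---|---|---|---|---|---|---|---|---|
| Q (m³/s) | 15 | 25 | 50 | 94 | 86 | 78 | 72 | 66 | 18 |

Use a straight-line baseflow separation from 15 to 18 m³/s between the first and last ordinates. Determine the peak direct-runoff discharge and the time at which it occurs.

Subtracting baseflow gives direct-runoff ordinates: 0.00, 9.62, 34.25, 77.88, 69.50, 61.12, 54.75, 48.38, 0.00 m³/s.
The maximum is 77.88 m³/s, occurring at the reading for t = 4.5 h.

Q_p = 77.88 m³/s at t = 4.5 h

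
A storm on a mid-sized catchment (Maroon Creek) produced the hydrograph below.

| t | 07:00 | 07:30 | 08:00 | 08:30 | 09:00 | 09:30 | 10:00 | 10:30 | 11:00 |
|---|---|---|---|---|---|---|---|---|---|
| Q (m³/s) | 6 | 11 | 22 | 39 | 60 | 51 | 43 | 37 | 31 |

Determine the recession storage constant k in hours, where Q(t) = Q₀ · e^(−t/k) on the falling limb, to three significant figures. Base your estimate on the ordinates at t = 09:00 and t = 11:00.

k ≈ 3.03 h

On the falling limb, Q drops from 60 to 31 m³/s between t = 09:00 and t = 11:00 (Δt = 2 h).
k = −Δt / ln(Q₂/Q₁) = −2 / ln(31/60) = 3.03 h.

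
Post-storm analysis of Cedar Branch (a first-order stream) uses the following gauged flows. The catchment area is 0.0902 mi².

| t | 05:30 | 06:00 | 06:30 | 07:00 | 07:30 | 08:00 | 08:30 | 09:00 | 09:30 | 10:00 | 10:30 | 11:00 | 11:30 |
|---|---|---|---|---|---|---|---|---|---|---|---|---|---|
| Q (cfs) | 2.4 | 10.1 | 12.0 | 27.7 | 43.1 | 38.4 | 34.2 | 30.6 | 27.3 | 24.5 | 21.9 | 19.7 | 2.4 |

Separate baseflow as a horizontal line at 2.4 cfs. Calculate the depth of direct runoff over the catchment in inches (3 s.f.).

Direct runoff: 0.0, 7.7, 9.6, 25.3, 40.7, 36.0, 31.8, 28.2, 24.9, 22.1, 19.5, 17.3, 0.0 cfs; ΣQ_DR = 263.1 cfs.
V = ΣQ_DR · Δt = 263.1 × 1800 s = 4.736 × 10^5 ft³.
Over A = 0.0902 mi², depth = V / A = 2.26 in.

d ≈ 2.26 in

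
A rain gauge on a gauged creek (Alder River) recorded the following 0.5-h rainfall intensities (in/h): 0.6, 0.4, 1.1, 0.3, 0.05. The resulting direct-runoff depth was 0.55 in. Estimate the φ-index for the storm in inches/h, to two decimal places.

φ ≈ 0.33 in/h

Only the 3 blocks with intensity above φ contribute runoff: 0.6, 0.4, 1.1 in/h.
Σ(I−φ)·Δt = d  ⇒  (0.6+0.4+1.1 − 3φ)·0.5 = 0.55
φ = (2.100 − 0.55/0.5) / 3 = 0.33 in/h.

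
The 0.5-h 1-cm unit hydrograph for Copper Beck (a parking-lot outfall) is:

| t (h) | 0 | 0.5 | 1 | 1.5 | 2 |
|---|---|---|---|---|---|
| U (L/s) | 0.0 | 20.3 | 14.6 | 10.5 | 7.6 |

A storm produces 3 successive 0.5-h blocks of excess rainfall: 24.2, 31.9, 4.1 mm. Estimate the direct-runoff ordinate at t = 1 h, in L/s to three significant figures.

Q ≈ 100 L/s

By discrete convolution, Q_j = Σ (P_i / 10 mm) · U_{j−i}.
At t = 1 h (j=2): Q = (24.2/10)·14.6 + (31.9/10)·20.3 + (4.1/10)·0.0 = 100 L/s.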